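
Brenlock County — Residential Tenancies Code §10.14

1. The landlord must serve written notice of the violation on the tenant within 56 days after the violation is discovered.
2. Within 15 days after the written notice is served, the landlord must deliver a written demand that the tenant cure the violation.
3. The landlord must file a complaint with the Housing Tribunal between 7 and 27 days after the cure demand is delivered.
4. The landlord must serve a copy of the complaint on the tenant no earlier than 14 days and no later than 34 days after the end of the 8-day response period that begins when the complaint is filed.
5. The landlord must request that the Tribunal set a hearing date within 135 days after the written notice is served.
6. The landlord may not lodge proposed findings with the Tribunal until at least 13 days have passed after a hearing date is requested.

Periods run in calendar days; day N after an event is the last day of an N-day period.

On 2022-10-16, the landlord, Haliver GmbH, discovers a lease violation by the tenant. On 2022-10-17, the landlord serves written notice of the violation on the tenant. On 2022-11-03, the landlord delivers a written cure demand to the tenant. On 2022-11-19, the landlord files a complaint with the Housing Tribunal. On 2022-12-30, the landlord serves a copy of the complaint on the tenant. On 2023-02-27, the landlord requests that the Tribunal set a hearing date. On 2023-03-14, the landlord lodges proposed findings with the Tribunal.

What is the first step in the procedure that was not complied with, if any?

(1) due by 2022-10-16 + 56 days = 2022-12-11; done 2022-10-17 — timely.
(2) due by 2022-10-17 + 15 days = 2022-11-01; 2022-11-03 misses that deadline by 2 days.

Step 2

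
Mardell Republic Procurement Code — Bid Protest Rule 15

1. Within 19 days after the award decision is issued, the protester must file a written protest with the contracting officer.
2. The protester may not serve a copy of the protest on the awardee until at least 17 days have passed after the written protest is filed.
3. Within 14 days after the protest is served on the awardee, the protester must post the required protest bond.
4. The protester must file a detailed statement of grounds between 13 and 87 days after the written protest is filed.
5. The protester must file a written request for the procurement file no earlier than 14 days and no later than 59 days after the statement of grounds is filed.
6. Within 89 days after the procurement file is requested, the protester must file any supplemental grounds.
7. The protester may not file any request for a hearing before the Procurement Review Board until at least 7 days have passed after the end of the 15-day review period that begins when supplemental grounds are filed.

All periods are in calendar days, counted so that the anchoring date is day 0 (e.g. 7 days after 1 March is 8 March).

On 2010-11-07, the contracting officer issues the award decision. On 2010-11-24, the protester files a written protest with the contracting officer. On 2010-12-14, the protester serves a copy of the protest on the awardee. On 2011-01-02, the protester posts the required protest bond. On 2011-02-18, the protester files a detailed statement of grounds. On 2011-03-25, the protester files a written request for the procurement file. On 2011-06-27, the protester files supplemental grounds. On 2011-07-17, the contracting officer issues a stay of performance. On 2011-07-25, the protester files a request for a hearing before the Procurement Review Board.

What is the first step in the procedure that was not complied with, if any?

Step 3

Step 1: 19 days after 2010-11-07 (when the award decision is issued) is 2010-11-26; done 2010-11-24 — timely.
Step 2: the earliest permitted date is 17 days after 2010-11-24 (when the written protest is filed), i.e. 2010-12-11; done 2010-12-14 — permitted.
Step 3: 14 days after 2010-12-14 (when the protest is served on the awardee) is 2010-12-28; done 2011-01-02 — 5 days late.
No need to go further; step 3 was not satisfied.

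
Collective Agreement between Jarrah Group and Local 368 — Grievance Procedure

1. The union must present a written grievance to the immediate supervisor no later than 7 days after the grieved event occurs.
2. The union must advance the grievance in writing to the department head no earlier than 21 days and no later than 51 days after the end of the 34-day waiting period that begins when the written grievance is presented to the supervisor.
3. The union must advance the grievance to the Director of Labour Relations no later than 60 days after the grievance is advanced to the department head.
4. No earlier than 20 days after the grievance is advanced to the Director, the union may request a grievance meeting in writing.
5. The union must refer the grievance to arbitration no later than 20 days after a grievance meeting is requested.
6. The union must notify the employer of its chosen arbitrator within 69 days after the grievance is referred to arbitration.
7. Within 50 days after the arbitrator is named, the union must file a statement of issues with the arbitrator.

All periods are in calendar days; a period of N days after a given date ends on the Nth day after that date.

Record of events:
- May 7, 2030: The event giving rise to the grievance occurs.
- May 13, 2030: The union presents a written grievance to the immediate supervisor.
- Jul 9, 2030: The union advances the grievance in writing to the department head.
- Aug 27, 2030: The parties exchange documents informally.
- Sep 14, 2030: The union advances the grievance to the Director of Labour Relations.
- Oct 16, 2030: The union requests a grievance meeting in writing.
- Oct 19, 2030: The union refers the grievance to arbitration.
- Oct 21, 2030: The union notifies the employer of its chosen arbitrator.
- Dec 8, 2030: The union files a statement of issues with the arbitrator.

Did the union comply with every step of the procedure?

No

Step 1 — counting 7 days from May 7, 2030 (when the grieved event occurs) gives a deadline of May 14, 2030; completed May 13, 2030, before the deadline.
Step 2 — 21 and 51 days from Jun 16, 2030 (end of the 34-day waiting period, which began when the written grievance is presented to the supervisor on May 13, 2030) are Jul 7, 2030 and Aug 6, 2030 respectively; done Jul 9, 2030, which is between those dates.
Step 3 — counting 60 days from Jul 9, 2030 (when the grievance is advanced to the department head) gives a deadline of Sep 7, 2030; Sep 14, 2030 misses that deadline by 7 days.
The procedure was therefore not followed at step 3.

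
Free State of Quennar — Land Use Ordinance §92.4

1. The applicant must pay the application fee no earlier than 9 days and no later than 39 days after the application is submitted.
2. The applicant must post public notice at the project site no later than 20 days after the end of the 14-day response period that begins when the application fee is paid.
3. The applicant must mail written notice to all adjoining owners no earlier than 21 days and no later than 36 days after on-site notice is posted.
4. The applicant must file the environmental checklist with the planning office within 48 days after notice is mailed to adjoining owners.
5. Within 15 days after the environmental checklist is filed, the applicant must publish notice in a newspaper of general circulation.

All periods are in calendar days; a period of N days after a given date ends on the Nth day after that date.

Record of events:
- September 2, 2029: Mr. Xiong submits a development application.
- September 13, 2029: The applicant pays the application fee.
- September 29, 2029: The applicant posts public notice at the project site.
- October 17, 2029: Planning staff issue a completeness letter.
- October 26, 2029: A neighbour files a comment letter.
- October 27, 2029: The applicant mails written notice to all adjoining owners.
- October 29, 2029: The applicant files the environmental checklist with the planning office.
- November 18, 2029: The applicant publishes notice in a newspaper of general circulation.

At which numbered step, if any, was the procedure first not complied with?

Step 5

(1) the permitted window runs from September 2, 2029 + 9 = September 11, 2029 to September 2, 2029 + 39 = October 11, 2029; September 13, 2029 falls inside that range.
(2) due by September 27, 2029 + 20 days = October 17, 2029; September 29, 2029 is within that limit.
(3) the permitted window runs from September 29, 2029 + 21 = October 20, 2029 to September 29, 2029 + 36 = November 4, 2029; done October 27, 2029, which is between those dates.
(4) due by October 27, 2029 + 48 days = December 14, 2029; October 29, 2029 is within that limit.
(5) due by October 29, 2029 + 15 days = November 13, 2029; not done until November 18, 2029, 5 days after the deadline.
That is the first point of non-compliance.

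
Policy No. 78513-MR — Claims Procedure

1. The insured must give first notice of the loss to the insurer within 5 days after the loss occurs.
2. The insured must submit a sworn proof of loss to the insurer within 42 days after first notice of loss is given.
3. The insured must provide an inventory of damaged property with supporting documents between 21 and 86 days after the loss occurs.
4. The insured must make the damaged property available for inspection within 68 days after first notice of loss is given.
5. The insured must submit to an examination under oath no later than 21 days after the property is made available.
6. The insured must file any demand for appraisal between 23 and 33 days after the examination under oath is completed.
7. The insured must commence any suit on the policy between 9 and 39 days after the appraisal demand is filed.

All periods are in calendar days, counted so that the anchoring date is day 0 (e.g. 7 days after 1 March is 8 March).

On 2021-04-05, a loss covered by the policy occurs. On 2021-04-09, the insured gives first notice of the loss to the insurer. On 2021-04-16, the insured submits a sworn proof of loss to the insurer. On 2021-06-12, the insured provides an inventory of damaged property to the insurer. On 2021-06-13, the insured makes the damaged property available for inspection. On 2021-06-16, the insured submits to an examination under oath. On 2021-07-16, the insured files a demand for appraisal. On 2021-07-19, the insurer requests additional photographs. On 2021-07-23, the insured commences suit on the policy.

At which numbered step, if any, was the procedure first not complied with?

Step 7

Step 1: 5 days after 2021-04-05 (when the loss occurs) is 2021-04-10; completed 2021-04-09, before the deadline.
Step 2: 42 days after 2021-04-09 (when first notice of loss is given) is 2021-05-21; completed 2021-04-16, before the deadline.
Step 3: the window is 21–86 days after 2021-04-05 (when the loss occurs), so 2021-04-26 through 2021-06-30; 2021-06-12 falls inside that range.
Step 4: 68 days after 2021-04-09 (when first notice of loss is given) is 2021-06-16; completed 2021-06-13, before the deadline.
Step 5: 21 days after 2021-06-13 (when the property is made available) is 2021-07-04; done 2021-06-16 — timely.
Step 6: the window is 23–33 days after 2021-06-16 (when the examination under oath is completed), so 2021-07-09 through 2021-07-19; 2021-07-16 falls inside that range.
Step 7: the window is 9–39 days after 2021-07-16 (when the appraisal demand is filed), so 2021-07-25 through 2021-08-24; 2021-07-23 is 2 days too early.
That is the first point of non-compliance.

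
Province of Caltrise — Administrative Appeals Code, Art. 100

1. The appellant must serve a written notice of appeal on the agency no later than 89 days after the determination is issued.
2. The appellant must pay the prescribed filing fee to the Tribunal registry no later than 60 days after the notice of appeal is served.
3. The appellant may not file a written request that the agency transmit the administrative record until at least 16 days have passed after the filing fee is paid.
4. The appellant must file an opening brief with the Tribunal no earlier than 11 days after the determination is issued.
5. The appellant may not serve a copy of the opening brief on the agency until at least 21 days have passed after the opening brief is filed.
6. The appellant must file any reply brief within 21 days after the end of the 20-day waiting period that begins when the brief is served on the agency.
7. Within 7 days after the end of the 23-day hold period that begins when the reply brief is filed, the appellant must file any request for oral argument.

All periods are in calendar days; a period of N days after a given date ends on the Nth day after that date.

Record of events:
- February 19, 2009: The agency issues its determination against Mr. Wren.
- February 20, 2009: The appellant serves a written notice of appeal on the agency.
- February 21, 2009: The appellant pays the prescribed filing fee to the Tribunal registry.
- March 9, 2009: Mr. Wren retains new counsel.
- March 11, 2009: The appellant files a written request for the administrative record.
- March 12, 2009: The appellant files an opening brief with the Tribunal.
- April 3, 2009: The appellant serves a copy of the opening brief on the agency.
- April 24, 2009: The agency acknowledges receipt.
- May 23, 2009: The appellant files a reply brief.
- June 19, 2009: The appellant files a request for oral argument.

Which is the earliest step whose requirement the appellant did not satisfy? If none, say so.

Step 6

Step 1 — counting 89 days from February 19, 2009 (when the determination is issued) gives a deadline of May 19, 2009; done February 20, 2009 — timely.
Step 2 — counting 60 days from February 20, 2009 (when the notice of appeal is served) gives a deadline of April 21, 2009; completed February 21, 2009, before the deadline.
Step 3 — must wait 16 days from February 21, 2009 (when the filing fee is paid), so not before March 9, 2009; done March 11, 2009, after the minimum wait.
Step 4 — must wait 11 days from February 19, 2009 (when the determination is issued), so not before March 2, 2009; done March 12, 2009, after the minimum wait.
Step 5 — must wait 21 days from March 12, 2009 (when the opening brief is filed), so not before April 2, 2009; done April 3, 2009 — permitted.
Step 6 — counting 21 days from April 23, 2009 (end of the 20-day waiting period, which began when the brief is served on the agency on April 3, 2009) gives a deadline of May 14, 2009; May 23, 2009 misses that deadline by 9 days.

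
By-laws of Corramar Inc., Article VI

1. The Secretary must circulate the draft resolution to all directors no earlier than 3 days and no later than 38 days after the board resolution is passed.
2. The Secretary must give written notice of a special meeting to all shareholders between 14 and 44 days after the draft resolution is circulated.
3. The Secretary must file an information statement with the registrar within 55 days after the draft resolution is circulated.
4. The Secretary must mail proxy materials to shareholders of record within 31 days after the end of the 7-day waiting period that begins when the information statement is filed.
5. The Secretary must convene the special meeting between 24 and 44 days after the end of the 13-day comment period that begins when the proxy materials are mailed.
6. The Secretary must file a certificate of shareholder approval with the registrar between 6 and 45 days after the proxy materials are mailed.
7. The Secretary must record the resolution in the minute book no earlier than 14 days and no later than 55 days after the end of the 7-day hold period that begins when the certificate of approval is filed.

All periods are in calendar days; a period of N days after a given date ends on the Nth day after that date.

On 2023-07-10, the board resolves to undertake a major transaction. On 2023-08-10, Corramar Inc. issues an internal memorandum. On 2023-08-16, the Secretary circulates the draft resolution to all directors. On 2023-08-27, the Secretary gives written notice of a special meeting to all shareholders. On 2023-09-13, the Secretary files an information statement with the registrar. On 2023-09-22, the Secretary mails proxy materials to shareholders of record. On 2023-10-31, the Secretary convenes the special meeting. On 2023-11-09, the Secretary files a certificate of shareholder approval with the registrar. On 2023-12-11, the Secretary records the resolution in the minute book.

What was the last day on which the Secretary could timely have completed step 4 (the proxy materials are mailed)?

The information statement is filed on 2023-09-13; the 7-day waiting period therefore ends 2023-09-20, and step 4 runs from that date. 31 days after 2023-09-20 is 2023-10-21.

2023-10-21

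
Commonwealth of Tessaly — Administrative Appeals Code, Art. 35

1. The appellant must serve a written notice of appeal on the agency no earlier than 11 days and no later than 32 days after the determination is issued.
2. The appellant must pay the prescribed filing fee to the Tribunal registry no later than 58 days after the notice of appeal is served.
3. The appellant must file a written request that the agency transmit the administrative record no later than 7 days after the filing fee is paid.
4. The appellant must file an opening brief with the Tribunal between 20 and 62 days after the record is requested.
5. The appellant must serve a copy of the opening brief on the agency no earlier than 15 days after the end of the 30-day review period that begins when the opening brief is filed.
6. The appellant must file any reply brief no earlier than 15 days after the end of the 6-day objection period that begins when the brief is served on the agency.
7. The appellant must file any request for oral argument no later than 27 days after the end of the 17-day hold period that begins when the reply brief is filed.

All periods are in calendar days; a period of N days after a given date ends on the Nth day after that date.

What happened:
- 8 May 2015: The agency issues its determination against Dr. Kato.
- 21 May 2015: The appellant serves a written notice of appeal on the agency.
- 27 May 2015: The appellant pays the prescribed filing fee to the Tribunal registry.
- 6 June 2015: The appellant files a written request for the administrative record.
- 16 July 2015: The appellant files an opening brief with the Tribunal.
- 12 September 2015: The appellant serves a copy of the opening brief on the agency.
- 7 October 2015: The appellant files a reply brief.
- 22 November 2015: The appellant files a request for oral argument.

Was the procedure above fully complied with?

No

Step 1: the window is 11–32 days after 8 May 2015 (when the determination is issued), so 19 May 2015 through 9 June 2015; done 21 May 2015 — within the window.
Step 2: 58 days after 21 May 2015 (when the notice of appeal is served) is 18 July 2015; done 27 May 2015 — timely.
Step 3: 7 days after 27 May 2015 (when the filing fee is paid) is 3 June 2015; not done until 6 June 2015, 3 days after the deadline.
The analysis stops there.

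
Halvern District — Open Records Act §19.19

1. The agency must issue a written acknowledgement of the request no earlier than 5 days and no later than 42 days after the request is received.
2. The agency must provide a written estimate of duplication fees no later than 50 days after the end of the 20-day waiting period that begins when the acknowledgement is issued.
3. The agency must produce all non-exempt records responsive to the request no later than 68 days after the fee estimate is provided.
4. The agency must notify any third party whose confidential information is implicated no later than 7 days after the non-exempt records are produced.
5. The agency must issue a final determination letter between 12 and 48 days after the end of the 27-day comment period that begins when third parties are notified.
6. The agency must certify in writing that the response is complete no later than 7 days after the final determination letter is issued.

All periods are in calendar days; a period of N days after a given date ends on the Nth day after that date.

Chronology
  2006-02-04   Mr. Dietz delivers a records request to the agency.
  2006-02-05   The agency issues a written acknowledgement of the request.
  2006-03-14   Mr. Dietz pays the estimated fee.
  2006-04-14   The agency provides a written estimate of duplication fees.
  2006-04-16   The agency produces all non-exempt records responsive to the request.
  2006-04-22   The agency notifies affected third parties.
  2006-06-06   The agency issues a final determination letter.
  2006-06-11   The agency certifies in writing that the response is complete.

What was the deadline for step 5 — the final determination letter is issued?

2006-07-06

Third parties are notified on 2006-04-22; the 27-day comment period therefore ends 2006-05-19, and step 5 runs from that date. The window is 12–48 days after 2006-05-19; it closes on 2006-07-06.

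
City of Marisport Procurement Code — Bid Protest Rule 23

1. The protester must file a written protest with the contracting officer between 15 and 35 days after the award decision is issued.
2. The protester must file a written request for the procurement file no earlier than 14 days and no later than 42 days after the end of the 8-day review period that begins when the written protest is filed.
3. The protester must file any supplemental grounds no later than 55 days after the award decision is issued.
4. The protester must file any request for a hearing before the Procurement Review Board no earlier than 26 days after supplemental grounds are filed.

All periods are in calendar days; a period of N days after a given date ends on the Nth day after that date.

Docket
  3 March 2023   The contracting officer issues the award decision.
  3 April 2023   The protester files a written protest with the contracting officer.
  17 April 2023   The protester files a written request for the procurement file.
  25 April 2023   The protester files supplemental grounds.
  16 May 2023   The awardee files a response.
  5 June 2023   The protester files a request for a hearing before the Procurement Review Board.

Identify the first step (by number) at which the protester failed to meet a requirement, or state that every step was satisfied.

Step 1: the window is 15–35 days after 3 March 2023 (when the award decision is issued), so 18 March 2023 through 7 April 2023; 3 April 2023 falls inside that range.
Step 2: the window is 14–42 days after 11 April 2023 (end of the 8-day review period, which began when the written protest is filed on 3 April 2023), so 25 April 2023 through 23 May 2023; 17 April 2023 is 8 days too early.

Step 2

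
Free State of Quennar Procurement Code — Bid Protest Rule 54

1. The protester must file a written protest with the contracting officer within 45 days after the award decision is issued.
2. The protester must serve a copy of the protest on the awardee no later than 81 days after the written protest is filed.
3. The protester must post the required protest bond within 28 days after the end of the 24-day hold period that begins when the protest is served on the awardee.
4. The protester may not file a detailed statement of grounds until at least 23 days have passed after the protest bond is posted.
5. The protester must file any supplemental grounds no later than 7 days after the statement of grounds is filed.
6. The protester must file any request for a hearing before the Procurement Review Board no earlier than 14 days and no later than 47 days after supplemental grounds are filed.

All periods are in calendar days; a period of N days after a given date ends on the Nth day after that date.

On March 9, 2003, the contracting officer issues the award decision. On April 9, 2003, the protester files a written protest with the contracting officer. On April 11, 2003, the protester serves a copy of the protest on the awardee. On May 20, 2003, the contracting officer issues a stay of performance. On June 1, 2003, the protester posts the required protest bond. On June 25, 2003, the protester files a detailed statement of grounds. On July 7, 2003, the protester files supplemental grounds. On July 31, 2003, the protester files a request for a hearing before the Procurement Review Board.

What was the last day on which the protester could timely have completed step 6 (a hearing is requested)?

Step 6 runs from July 7, 2003, when supplemental grounds are filed. The window is 14–47 days after July 7, 2003; it closes on August 23, 2003.

August 23, 2003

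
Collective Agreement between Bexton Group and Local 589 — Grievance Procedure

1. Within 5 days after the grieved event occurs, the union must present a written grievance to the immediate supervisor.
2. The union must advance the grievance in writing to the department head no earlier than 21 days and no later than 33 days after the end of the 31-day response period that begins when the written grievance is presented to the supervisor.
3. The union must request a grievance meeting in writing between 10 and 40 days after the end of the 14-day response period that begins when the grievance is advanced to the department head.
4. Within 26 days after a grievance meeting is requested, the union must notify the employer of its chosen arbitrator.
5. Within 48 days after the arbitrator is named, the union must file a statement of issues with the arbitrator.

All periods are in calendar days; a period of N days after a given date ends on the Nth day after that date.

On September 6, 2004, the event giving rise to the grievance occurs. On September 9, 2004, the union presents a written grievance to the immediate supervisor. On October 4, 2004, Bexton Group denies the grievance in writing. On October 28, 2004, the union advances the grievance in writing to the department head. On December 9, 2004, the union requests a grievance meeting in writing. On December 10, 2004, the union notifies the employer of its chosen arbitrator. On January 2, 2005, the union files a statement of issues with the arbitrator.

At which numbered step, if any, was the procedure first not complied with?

Step 2

Step 1 — counting 5 days from September 6, 2004 (when the grieved event occurs) gives a deadline of September 11, 2004; September 9, 2004 is within that limit.
Step 2 — 21 and 33 days from October 10, 2004 (end of the 31-day response period, which began when the written grievance is presented to the supervisor on September 9, 2004) are October 31, 2004 and November 12, 2004 respectively; done October 28, 2004 — 3 days before the window opened.
That is the first point of non-compliance.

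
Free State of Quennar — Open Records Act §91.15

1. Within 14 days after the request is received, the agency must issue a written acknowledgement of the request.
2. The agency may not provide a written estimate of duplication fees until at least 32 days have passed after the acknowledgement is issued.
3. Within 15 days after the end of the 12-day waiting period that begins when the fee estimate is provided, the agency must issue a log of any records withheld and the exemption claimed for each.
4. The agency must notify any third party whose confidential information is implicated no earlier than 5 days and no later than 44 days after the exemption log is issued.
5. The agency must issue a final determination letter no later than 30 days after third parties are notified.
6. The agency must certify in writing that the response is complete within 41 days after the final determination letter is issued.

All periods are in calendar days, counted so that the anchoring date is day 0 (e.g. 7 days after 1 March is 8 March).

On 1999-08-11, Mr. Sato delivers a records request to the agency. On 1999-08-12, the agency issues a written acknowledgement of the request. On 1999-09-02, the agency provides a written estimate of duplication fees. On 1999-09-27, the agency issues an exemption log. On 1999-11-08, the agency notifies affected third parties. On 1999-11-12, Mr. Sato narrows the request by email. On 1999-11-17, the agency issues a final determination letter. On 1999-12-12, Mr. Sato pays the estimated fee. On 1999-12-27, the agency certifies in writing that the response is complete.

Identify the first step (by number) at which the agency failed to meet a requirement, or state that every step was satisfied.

Step 2

Step 1 — counting 14 days from 1999-08-11 (when the request is received) gives a deadline of 1999-08-25; completed 1999-08-12, before the deadline.
Step 2 — must wait 32 days from 1999-08-12 (when the acknowledgement is issued), so not before 1999-09-13; acted on 1999-09-02, 11 days prematurely.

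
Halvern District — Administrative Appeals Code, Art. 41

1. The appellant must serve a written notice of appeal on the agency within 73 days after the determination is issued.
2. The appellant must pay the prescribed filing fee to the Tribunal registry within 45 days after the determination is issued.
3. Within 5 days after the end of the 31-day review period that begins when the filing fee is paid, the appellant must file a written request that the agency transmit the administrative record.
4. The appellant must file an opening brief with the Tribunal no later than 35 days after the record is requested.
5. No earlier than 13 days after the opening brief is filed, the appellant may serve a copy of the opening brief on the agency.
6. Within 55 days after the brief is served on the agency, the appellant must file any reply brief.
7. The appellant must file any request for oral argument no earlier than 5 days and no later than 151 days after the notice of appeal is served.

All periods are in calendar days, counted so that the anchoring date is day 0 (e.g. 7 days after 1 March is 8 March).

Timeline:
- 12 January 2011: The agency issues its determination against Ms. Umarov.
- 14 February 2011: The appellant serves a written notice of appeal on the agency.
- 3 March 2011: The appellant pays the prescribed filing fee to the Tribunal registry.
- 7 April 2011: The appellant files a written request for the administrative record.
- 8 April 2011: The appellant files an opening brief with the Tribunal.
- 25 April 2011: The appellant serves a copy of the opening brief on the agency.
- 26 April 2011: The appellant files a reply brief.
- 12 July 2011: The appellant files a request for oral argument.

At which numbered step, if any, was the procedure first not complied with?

Step 2

Step 1: 73 days after 12 January 2011 (when the determination is issued) is 26 March 2011; 14 February 2011 is within that limit.
Step 2: 45 days after 12 January 2011 (when the determination is issued) is 26 February 2011; done 3 March 2011 — 5 days late.
The analysis stops there.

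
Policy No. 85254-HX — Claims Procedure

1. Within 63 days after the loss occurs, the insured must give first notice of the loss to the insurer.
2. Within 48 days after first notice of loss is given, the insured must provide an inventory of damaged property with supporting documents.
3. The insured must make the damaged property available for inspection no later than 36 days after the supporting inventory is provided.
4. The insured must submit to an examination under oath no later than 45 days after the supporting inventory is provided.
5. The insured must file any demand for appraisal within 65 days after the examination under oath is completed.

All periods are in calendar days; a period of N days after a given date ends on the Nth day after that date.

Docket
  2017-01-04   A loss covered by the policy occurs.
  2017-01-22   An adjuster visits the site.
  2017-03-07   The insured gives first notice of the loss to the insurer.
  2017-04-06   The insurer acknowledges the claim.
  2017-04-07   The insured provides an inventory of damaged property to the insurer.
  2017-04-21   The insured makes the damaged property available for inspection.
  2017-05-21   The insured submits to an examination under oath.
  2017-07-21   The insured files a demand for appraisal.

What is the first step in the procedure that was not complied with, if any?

None — every step was satisfied

(1) due by 2017-01-04 + 63 days = 2017-03-08; 2017-03-07 is within that limit.
(2) due by 2017-03-07 + 48 days = 2017-04-24; done 2017-04-07 — timely.
(3) due by 2017-04-07 + 36 days = 2017-05-13; done 2017-04-21 — timely.
(4) due by 2017-04-07 + 45 days = 2017-05-22; completed 2017-05-21, before the deadline.
(5) due by 2017-05-21 + 65 days = 2017-07-25; 2017-07-21 is within that limit.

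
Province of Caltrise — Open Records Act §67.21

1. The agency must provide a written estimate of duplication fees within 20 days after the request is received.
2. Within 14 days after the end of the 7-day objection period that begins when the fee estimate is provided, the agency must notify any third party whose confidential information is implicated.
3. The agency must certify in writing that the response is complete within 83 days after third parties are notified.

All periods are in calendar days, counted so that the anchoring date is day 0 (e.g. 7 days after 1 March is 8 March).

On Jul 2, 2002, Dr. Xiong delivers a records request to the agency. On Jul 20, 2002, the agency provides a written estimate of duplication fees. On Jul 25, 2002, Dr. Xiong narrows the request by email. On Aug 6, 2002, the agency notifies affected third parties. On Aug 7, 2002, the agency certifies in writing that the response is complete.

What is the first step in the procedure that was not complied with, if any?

Step 1 — counting 20 days from Jul 2, 2002 (when the request is received) gives a deadline of Jul 22, 2002; completed Jul 20, 2002, before the deadline.
Step 2 — counting 14 days from Jul 27, 2002 (end of the 7-day objection period, which began when the fee estimate is provided on Jul 20, 2002) gives a deadline of Aug 10, 2002; Aug 6, 2002 is within that limit.
Step 3 — counting 83 days from Aug 6, 2002 (when third parties are notified) gives a deadline of Oct 28, 2002; Aug 7, 2002 is within that limit.

None — every step was satisfied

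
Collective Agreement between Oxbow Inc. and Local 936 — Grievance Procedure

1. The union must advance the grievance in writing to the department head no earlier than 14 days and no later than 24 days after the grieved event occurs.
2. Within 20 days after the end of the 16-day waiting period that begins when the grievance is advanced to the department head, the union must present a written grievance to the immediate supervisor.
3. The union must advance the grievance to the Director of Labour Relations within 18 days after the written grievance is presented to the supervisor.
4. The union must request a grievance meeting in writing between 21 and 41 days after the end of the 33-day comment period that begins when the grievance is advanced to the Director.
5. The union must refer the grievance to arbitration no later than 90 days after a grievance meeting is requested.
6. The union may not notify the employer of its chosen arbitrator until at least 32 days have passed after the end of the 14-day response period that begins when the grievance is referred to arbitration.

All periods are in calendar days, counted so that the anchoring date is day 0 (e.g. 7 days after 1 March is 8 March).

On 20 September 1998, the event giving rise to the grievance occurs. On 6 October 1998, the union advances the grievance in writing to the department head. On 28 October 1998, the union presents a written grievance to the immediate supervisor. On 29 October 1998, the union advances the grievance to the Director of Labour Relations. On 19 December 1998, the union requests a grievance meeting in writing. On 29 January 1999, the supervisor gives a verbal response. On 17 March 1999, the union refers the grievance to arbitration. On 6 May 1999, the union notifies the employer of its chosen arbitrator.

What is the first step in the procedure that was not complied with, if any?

Step 1: the window is 14–24 days after 20 September 1998 (when the grieved event occurs), so 4 October 1998 through 14 October 1998; done 6 October 1998, which is between those dates.
Step 2: 20 days after 22 October 1998 (end of the 16-day waiting period, which began when the grievance is advanced to the department head on 6 October 1998) is 11 November 1998; done 28 October 1998 — timely.
Step 3: 18 days after 28 October 1998 (when the written grievance is presented to the supervisor) is 15 November 1998; completed 29 October 1998, before the deadline.
Step 4: the window is 21–41 days after 1 December 1998 (end of the 33-day comment period, which began when the grievance is advanced to the Director on 29 October 1998), so 22 December 1998 through 11 January 1999; done 19 December 1998 — 3 days before the window opened.
The procedure was therefore not followed at step 4.

Step 4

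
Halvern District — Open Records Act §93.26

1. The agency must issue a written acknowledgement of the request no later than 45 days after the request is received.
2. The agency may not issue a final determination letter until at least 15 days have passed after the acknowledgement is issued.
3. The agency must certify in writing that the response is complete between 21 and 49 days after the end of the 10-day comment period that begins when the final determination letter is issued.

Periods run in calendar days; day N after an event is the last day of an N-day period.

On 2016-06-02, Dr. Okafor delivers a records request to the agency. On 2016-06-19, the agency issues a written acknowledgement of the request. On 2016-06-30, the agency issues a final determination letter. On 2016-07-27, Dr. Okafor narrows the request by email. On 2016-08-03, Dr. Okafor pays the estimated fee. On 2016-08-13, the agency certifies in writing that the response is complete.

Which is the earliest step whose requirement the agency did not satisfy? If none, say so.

Step 2

Step 1: 45 days after 2016-06-02 (when the request is received) is 2016-07-17; done 2016-06-19 — timely.
Step 2: the earliest permitted date is 15 days after 2016-06-19 (when the acknowledgement is issued), i.e. 2016-07-04; acted on 2016-06-30, 4 days prematurely.
That is the first point of non-compliance.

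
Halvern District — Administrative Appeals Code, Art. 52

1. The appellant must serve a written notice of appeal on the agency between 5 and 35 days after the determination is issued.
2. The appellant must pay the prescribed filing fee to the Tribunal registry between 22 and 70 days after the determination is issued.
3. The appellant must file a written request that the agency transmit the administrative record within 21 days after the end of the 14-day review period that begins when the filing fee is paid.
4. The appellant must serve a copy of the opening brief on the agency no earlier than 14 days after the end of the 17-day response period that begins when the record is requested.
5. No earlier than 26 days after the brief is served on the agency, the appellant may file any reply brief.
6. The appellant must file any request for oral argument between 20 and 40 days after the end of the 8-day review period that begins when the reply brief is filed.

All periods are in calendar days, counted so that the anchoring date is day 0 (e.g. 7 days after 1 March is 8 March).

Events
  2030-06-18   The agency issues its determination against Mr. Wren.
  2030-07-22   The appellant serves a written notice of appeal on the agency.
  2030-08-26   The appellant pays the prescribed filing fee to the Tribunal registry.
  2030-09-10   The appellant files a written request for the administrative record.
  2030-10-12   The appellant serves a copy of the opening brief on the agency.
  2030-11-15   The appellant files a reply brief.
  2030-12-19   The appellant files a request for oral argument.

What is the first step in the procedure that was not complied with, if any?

None — every step was satisfied

Step 1 — 5 and 35 days from 2030-06-18 (when the determination is issued) are 2030-06-23 and 2030-07-23 respectively; done 2030-07-22 — within the window.
Step 2 — 22 and 70 days from 2030-06-18 (when the determination is issued) are 2030-07-10 and 2030-08-27 respectively; done 2030-08-26 — within the window.
Step 3 — counting 21 days from 2030-09-09 (end of the 14-day review period, which began when the filing fee is paid on 2030-08-26) gives a deadline of 2030-09-30; done 2030-09-10 — timely.
Step 4 — must wait 14 days from 2030-09-27 (end of the 17-day response period, which began when the record is requested on 2030-09-10), so not before 2030-10-11; 2030-10-12 is on or after that date.
Step 5 — must wait 26 days from 2030-10-12 (when the brief is served on the agency), so not before 2030-11-07; done 2030-11-15 — permitted.
Step 6 — 20 and 40 days from 2030-11-23 (end of the 8-day review period, which began when the reply brief is filed on 2030-11-15) are 2030-12-13 and 2031-01-02 respectively; done 2030-12-19 — within the window.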